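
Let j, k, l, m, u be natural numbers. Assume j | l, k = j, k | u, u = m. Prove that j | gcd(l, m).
Because k = j and k | u, j | u. u = m, so j | m. j | l, so j | gcd(l, m).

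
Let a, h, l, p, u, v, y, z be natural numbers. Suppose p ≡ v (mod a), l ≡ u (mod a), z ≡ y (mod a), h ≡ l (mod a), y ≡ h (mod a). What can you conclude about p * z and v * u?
p * z ≡ v * u (mod a)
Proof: z ≡ y (mod a) and y ≡ h (mod a), therefore z ≡ h (mod a). h ≡ l (mod a), so z ≡ l (mod a). From l ≡ u (mod a), z ≡ u (mod a). Since p ≡ v (mod a), p * z ≡ v * u (mod a).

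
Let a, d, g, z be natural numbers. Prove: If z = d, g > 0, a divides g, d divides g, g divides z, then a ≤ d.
Because z = d and g divides z, g divides d. Because d divides g, g = d. Because a divides g and g > 0, a ≤ g. Because g = d, a ≤ d.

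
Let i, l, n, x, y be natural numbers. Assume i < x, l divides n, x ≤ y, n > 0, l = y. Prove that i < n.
i < x and x ≤ y, therefore i < y. l = y and l divides n, so y divides n. Since n > 0, y ≤ n. Since i < y, i < n.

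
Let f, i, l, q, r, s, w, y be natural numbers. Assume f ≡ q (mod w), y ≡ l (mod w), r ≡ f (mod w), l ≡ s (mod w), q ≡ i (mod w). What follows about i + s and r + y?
i + s ≡ r + y (mod w)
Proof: Because r ≡ f (mod w) and f ≡ q (mod w), r ≡ q (mod w). q ≡ i (mod w), so r ≡ i (mod w). y ≡ l (mod w) and l ≡ s (mod w), so y ≡ s (mod w). Since r ≡ i (mod w), r + y ≡ i + s (mod w). Then i + s ≡ r + y (mod w).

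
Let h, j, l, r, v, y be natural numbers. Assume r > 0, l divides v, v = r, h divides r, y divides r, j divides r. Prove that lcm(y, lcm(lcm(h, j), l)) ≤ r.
h divides r and j divides r, thus lcm(h, j) divides r. v = r and l divides v, thus l divides r. Since lcm(h, j) divides r, lcm(lcm(h, j), l) divides r. Since y divides r, lcm(y, lcm(lcm(h, j), l)) divides r. Since r > 0, lcm(y, lcm(lcm(h, j), l)) ≤ r.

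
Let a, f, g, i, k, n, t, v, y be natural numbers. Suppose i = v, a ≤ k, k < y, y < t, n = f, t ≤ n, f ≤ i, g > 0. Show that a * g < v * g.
Since n = f and t ≤ n, t ≤ f. Since y < t, y < f. Since f ≤ i, y < i. From k < y, k < i. a ≤ k, so a < i. Since i = v, a < v. Since g > 0, by multiplying by a positive, a * g < v * g.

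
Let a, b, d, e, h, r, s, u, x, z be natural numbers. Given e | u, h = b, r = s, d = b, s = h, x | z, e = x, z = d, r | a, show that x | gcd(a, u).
Since z = d and x | z, x | d. Since d = b, x | b. s = h and h = b, therefore s = b. r = s and r | a, therefore s | a. Since s = b, b | a. Since x | b, x | a. Because e = x and e | u, x | u. Since x | a, x | gcd(a, u).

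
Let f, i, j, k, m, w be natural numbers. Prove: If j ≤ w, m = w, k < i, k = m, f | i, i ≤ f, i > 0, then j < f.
k = m and m = w, hence k = w. f | i and i > 0, so f ≤ i. Since i ≤ f, i = f. Since k < i, k < f. k = w, so w < f. Since j ≤ w, j < f.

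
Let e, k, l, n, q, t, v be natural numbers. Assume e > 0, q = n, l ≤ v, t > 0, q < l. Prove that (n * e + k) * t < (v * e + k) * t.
Because q < l and l ≤ v, q < v. Since q = n, n < v. e > 0, so n * e < v * e. Then n * e + k < v * e + k. Because t > 0, (n * e + k) * t < (v * e + k) * t.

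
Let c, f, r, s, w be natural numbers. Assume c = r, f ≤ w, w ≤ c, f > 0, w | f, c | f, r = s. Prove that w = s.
w | f and f > 0, therefore w ≤ f. f ≤ w, so f = w. Because c | f and f > 0, c ≤ f. Since f = w, c ≤ w. From w ≤ c, w = c. Since c = r, w = r. From r = s, w = s.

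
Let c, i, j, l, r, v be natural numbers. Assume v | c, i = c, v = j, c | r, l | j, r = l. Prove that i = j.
From r = l and c | r, c | l. Since l | j, c | j. From v = j and v | c, j | c. Since c | j, c = j. Since i = c, i = j.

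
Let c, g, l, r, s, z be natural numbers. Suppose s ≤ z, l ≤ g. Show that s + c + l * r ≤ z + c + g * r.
s ≤ z, so s + c ≤ z + c. l ≤ g. By multiplying by a non-negative, l * r ≤ g * r. Since s + c ≤ z + c, s + c + l * r ≤ z + c + g * r.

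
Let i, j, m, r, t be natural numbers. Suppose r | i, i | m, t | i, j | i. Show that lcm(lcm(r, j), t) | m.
r | i and j | i, hence lcm(r, j) | i. t | i, so lcm(lcm(r, j), t) | i. i | m, so lcm(lcm(r, j), t) | m.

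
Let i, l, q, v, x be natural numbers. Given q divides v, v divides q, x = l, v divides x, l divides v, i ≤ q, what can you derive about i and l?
i ≤ l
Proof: q divides v and v divides q, so q = v. Since x = l and v divides x, v divides l. l divides v, so v = l. q = v, so q = l. Since i ≤ q, i ≤ l.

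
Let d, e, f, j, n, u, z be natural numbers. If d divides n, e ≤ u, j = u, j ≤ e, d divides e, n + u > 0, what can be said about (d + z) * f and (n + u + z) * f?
(d + z) * f ≤ (n + u + z) * f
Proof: Because j = u and j ≤ e, u ≤ e. e ≤ u, so e = u. d divides e, so d divides u. d divides n, so d divides n + u. Since n + u > 0, d ≤ n + u. Then d + z ≤ n + u + z. By multiplying by a non-negative, (d + z) * f ≤ (n + u + z) * f.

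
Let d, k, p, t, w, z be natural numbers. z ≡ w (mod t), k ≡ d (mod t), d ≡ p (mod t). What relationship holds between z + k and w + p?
z + k ≡ w + p (mod t)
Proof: k ≡ d (mod t) and d ≡ p (mod t), so k ≡ p (mod t). Combined with z ≡ w (mod t), by adding congruences, z + k ≡ w + p (mod t).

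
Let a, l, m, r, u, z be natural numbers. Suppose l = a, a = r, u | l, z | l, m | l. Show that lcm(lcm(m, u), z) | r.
l = a and a = r, thus l = r. Since m | l and u | l, lcm(m, u) | l. z | l, so lcm(lcm(m, u), z) | l. l = r, so lcm(lcm(m, u), z) | r.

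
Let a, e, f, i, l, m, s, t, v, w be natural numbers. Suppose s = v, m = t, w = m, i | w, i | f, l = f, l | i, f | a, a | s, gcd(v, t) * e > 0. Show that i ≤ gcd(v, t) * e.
Because l = f and l | i, f | i. Since i | f, f = i. From f | a and a | s, f | s. s = v, so f | v. From f = i, i | v. Since w = m and m = t, w = t. Since i | w, i | t. Since i | v, i | gcd(v, t). Then i | gcd(v, t) * e. From gcd(v, t) * e > 0, i ≤ gcd(v, t) * e.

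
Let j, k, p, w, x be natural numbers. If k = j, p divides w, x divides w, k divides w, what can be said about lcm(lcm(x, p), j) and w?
lcm(lcm(x, p), j) divides w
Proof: Since x divides w and p divides w, lcm(x, p) divides w. k = j and k divides w, hence j divides w. lcm(x, p) divides w, so lcm(lcm(x, p), j) divides w.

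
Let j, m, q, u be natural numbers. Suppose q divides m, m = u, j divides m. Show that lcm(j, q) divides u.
j divides m and q divides m, so lcm(j, q) divides m. m = u, so lcm(j, q) divides u.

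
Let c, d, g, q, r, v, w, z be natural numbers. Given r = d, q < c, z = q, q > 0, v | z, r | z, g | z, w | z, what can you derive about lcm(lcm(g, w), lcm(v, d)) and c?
lcm(lcm(g, w), lcm(v, d)) < c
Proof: g | z and w | z, therefore lcm(g, w) | z. From r = d and r | z, d | z. Since v | z, lcm(v, d) | z. Since lcm(g, w) | z, lcm(lcm(g, w), lcm(v, d)) | z. Since z = q, lcm(lcm(g, w), lcm(v, d)) | q. Since q > 0, lcm(lcm(g, w), lcm(v, d)) ≤ q. Since q < c, lcm(lcm(g, w), lcm(v, d)) < c.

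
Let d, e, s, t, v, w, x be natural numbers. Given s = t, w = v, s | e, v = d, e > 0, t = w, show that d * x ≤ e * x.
w = v and v = d, hence w = d. From s = t and t = w, s = w. s | e, so w | e. e > 0, so w ≤ e. Since w = d, d ≤ e. Then d * x ≤ e * x.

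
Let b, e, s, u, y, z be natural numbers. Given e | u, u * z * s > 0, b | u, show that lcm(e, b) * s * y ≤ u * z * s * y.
Because e | u and b | u, lcm(e, b) | u. Then lcm(e, b) | u * z. Then lcm(e, b) * s | u * z * s. u * z * s > 0, so lcm(e, b) * s ≤ u * z * s. Then lcm(e, b) * s * y ≤ u * z * s * y.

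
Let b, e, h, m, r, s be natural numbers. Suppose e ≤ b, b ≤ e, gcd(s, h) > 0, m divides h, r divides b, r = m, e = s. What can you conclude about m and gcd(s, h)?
m ≤ gcd(s, h)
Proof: b ≤ e and e ≤ b, so b = e. Because e = s, b = s. Since r = m and r divides b, m divides b. From b = s, m divides s. m divides h, so m divides gcd(s, h). Since gcd(s, h) > 0, m ≤ gcd(s, h).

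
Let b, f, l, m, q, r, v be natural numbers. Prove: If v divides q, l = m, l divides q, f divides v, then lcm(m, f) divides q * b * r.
From l = m and l divides q, m divides q. f divides v and v divides q, thus f divides q. m divides q, so lcm(m, f) divides q. Then lcm(m, f) divides q * b. Then lcm(m, f) divides q * b * r.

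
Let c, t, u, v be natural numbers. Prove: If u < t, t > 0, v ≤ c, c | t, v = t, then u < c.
v = t and v ≤ c, therefore t ≤ c. c | t and t > 0, so c ≤ t. Since t ≤ c, t = c. u < t, so u < c.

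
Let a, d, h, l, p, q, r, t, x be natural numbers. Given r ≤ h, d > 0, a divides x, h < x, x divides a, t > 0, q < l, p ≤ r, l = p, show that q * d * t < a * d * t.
l = p and q < l, thus q < p. Because p ≤ r, q < r. From x divides a and a divides x, x = a. r ≤ h and h < x, so r < x. x = a, so r < a. q < r, so q < a. Since d > 0, by multiplying by a positive, q * d < a * d. Combining with t > 0, by multiplying by a positive, q * d * t < a * d * t.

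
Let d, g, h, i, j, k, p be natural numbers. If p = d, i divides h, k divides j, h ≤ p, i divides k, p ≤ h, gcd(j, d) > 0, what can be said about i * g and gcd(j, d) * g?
i * g ≤ gcd(j, d) * g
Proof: i divides k and k divides j, therefore i divides j. Because h ≤ p and p ≤ h, h = p. Since p = d, h = d. i divides h, so i divides d. Since i divides j, i divides gcd(j, d). gcd(j, d) > 0, so i ≤ gcd(j, d). By multiplying by a non-negative, i * g ≤ gcd(j, d) * g.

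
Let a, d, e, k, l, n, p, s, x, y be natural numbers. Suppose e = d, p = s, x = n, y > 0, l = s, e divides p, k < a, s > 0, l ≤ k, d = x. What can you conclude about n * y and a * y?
n * y < a * y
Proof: e = d and d = x, thus e = x. Since x = n, e = n. p = s and e divides p, therefore e divides s. Since e = n, n divides s. s > 0, so n ≤ s. l ≤ k and k < a, so l < a. l = s, so s < a. Since n ≤ s, n < a. Combined with y > 0, by multiplying by a positive, n * y < a * y.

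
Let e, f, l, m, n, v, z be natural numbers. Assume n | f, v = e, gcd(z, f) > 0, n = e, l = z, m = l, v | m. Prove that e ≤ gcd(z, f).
Because m = l and l = z, m = z. v | m, so v | z. Since v = e, e | z. n = e and n | f, therefore e | f. Since e | z, e | gcd(z, f). gcd(z, f) > 0, so e ≤ gcd(z, f).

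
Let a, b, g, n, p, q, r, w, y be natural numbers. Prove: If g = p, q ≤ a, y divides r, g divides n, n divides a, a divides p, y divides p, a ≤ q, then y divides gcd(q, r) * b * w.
a ≤ q and q ≤ a, so a = q. g divides n and n divides a, so g divides a. g = p, so p divides a. Since a divides p, p = a. Since y divides p, y divides a. a = q, so y divides q. y divides r, so y divides gcd(q, r). Then y divides gcd(q, r) * b. Then y divides gcd(q, r) * b * w.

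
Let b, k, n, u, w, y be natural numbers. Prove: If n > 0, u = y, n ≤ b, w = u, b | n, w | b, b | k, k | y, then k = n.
w = u and u = y, thus w = y. Since w | b, y | b. Since k | y, k | b. Because b | k, k = b. b | n and n > 0, so b ≤ n. n ≤ b, so b = n. From k = b, k = n.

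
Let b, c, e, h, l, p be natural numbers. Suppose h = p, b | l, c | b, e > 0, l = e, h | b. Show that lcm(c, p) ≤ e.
Because h = p and h | b, p | b. c | b, so lcm(c, p) | b. Since l = e and b | l, b | e. lcm(c, p) | b, so lcm(c, p) | e. Since e > 0, lcm(c, p) ≤ e.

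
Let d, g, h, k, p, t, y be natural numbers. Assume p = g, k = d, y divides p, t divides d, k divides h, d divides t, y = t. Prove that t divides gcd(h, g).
From d divides t and t divides d, d = t. k = d and k divides h, so d divides h. Because d = t, t divides h. p = g and y divides p, thus y divides g. y = t, so t divides g. t divides h, so t divides gcd(h, g).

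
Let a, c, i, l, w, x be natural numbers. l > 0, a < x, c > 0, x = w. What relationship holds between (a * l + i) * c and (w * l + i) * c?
(a * l + i) * c < (w * l + i) * c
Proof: x = w and a < x, therefore a < w. Because l > 0, a * l < w * l. Then a * l + i < w * l + i. c > 0, so (a * l + i) * c < (w * l + i) * c.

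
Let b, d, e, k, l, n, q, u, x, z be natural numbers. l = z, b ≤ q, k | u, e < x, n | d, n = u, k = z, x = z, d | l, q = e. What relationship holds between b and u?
b < u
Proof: Since k = z and k | u, z | u. n | d and d | l, so n | l. n = u, so u | l. l = z, so u | z. z | u, so z = u. x = z, so x = u. q = e and b ≤ q, so b ≤ e. Since e < x, b < x. Since x = u, b < u.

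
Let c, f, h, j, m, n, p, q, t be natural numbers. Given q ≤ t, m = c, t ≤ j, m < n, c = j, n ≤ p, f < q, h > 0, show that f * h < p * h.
m = c and m < n, thus c < n. c = j, so j < n. Since t ≤ j, t < n. q ≤ t, so q < n. Since f < q, f < n. Since n ≤ p, f < p. Using h > 0 and multiplying by a positive, f * h < p * h.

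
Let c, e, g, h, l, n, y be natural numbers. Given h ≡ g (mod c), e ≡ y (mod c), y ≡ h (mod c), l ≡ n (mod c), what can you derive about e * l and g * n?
e * l ≡ g * n (mod c)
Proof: From e ≡ y (mod c) and y ≡ h (mod c), e ≡ h (mod c). h ≡ g (mod c), so e ≡ g (mod c). Combining with l ≡ n (mod c), by multiplying congruences, e * l ≡ g * n (mod c).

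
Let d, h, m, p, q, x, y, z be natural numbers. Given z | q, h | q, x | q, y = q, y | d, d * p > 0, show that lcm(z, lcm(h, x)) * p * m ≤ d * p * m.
h | q and x | q, so lcm(h, x) | q. Because z | q, lcm(z, lcm(h, x)) | q. Since y = q and y | d, q | d. Since lcm(z, lcm(h, x)) | q, lcm(z, lcm(h, x)) | d. Then lcm(z, lcm(h, x)) * p | d * p. Since d * p > 0, lcm(z, lcm(h, x)) * p ≤ d * p. Then lcm(z, lcm(h, x)) * p * m ≤ d * p * m.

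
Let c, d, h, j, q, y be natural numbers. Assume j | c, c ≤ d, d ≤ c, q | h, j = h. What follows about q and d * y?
q | d * y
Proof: From c ≤ d and d ≤ c, c = d. Since j | c, j | d. Since j = h, h | d. Since q | h, q | d. Then q | d * y.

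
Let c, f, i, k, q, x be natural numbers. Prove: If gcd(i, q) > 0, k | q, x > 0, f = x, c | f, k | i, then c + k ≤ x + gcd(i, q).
f = x and c | f, therefore c | x. Since x > 0, c ≤ x. k | i and k | q, hence k | gcd(i, q). Because gcd(i, q) > 0, k ≤ gcd(i, q). Since c ≤ x, c + k ≤ x + gcd(i, q).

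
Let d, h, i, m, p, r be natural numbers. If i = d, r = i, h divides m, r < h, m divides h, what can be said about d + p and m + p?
d + p < m + p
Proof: r = i and i = d, so r = d. h divides m and m divides h, hence h = m. r < h, so r < m. Since r = d, d < m. Then d + p < m + p.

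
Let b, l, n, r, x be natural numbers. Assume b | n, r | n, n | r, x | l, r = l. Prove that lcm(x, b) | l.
n | r and r | n, hence n = r. From r = l, n = l. Since b | n, b | l. x | l, so lcm(x, b) | l.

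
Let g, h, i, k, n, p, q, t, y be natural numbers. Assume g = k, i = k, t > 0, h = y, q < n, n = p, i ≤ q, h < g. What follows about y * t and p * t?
y * t < p * t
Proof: Since h = y and h < g, y < g. g = k, so y < k. Since i = k and i ≤ q, k ≤ q. Since q < n, k < n. Since n = p, k < p. y < k, so y < p. t > 0, so y * t < p * t.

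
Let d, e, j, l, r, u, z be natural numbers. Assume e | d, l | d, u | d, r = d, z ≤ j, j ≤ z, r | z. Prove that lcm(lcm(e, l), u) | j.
e | d and l | d, so lcm(e, l) | d. u | d, so lcm(lcm(e, l), u) | d. z ≤ j and j ≤ z, hence z = j. Since r | z, r | j. Since r = d, d | j. Since lcm(lcm(e, l), u) | d, lcm(lcm(e, l), u) | j.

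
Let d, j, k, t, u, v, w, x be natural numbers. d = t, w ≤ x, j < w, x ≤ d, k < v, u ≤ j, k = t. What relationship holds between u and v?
u < v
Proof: From j < w and w ≤ x, j < x. Since x ≤ d, j < d. Because d = t, j < t. Since u ≤ j, u < t. From k = t and k < v, t < v. u < t, so u < v.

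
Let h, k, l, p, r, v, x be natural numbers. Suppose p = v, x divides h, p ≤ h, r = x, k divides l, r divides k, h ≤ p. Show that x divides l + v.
r = x and r divides k, thus x divides k. Because k divides l, x divides l. Since h ≤ p and p ≤ h, h = p. Since x divides h, x divides p. Because p = v, x divides v. Since x divides l, x divides l + v.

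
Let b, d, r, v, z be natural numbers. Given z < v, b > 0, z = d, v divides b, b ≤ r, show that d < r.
From z = d and z < v, d < v. v divides b and b > 0, hence v ≤ b. b ≤ r, so v ≤ r. d < v, so d < r.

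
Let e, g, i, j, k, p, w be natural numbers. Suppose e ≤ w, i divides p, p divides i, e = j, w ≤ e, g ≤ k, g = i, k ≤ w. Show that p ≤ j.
From i divides p and p divides i, i = p. Since g = i, g = p. g ≤ k, so p ≤ k. From w ≤ e and e ≤ w, w = e. Since k ≤ w, k ≤ e. Since e = j, k ≤ j. Since p ≤ k, p ≤ j.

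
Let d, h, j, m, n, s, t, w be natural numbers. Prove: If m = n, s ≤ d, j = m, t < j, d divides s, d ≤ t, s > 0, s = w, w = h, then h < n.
j = m and m = n, so j = n. From s = w and w = h, s = h. d divides s and s > 0, thus d ≤ s. s ≤ d, so d = s. Because d ≤ t and t < j, d < j. d = s, so s < j. s = h, so h < j. j = n, so h < n.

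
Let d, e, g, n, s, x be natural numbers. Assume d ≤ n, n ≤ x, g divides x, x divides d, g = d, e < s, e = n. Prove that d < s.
Because g = d and g divides x, d divides x. Since x divides d, x = d. n ≤ x, so n ≤ d. Since d ≤ n, n = d. Since e = n, e = d. Since e < s, d < s.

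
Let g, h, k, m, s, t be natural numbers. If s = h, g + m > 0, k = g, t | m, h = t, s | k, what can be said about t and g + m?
t ≤ g + m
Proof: From s = h and h = t, s = t. Since k = g and s | k, s | g. Since s = t, t | g. Because t | m, t | g + m. Since g + m > 0, t ≤ g + m.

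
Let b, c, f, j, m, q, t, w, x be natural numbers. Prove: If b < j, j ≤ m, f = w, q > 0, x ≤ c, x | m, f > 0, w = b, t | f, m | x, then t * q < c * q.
f = w and w = b, hence f = b. From t | f and f > 0, t ≤ f. Since f = b, t ≤ b. Because b < j and j ≤ m, b < m. t ≤ b, so t < m. x | m and m | x, therefore x = m. From x ≤ c, m ≤ c. t < m, so t < c. Since q > 0, t * q < c * q.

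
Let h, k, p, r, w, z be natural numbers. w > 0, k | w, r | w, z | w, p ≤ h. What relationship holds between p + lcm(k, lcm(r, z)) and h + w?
p + lcm(k, lcm(r, z)) ≤ h + w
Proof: r | w and z | w, so lcm(r, z) | w. k | w, so lcm(k, lcm(r, z)) | w. Since w > 0, lcm(k, lcm(r, z)) ≤ w. Because p ≤ h, p + lcm(k, lcm(r, z)) ≤ h + w.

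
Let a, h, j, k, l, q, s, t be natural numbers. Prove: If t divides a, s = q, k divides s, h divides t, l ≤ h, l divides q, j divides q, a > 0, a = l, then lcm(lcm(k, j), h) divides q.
s = q and k divides s, hence k divides q. j divides q, so lcm(k, j) divides q. Because h divides t and t divides a, h divides a. Since a > 0, h ≤ a. a = l, so h ≤ l. Since l ≤ h, l = h. Because l divides q, h divides q. lcm(k, j) divides q, so lcm(lcm(k, j), h) divides q.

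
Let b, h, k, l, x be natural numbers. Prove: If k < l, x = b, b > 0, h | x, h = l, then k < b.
Since h = l and h | x, l | x. x = b, so l | b. Since b > 0, l ≤ b. Since k < l, k < b.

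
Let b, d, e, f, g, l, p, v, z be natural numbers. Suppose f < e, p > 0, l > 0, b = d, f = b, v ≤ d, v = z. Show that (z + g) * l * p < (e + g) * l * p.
v = z and v ≤ d, so z ≤ d. From f = b and b = d, f = d. f < e, so d < e. z ≤ d, so z < e. Then z + g < e + g. Since l > 0, by multiplying by a positive, (z + g) * l < (e + g) * l. Since p > 0, by multiplying by a positive, (z + g) * l * p < (e + g) * l * p.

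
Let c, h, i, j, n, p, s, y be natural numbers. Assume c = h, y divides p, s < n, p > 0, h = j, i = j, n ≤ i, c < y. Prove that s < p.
Since s < n and n ≤ i, s < i. i = j, so s < j. Because y divides p and p > 0, y ≤ p. Because c < y, c < p. Because c = h, h < p. Since h = j, j < p. Since s < j, s < p.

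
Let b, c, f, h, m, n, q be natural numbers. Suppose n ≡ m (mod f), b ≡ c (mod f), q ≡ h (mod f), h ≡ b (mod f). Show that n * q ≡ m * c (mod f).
Because q ≡ h (mod f) and h ≡ b (mod f), q ≡ b (mod f). b ≡ c (mod f), so q ≡ c (mod f). Since n ≡ m (mod f), by multiplying congruences, n * q ≡ m * c (mod f).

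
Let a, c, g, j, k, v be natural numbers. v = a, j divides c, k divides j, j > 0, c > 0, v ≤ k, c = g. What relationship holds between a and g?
a ≤ g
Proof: Since v = a and v ≤ k, a ≤ k. k divides j and j > 0, thus k ≤ j. a ≤ k, so a ≤ j. Since j divides c and c > 0, j ≤ c. a ≤ j, so a ≤ c. Since c = g, a ≤ g.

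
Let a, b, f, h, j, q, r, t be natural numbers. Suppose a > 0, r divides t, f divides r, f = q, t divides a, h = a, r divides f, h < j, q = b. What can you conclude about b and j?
b < j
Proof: f = q and q = b, thus f = b. From r divides f and f divides r, r = f. r divides t and t divides a, hence r divides a. Since r = f, f divides a. a > 0, so f ≤ a. f = b, so b ≤ a. h = a and h < j, hence a < j. b ≤ a, so b < j.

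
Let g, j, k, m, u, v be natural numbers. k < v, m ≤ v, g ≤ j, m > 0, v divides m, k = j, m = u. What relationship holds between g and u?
g < u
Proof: From v divides m and m > 0, v ≤ m. Since m ≤ v, v = m. m = u, so v = u. k = j and k < v, so j < v. g ≤ j, so g < v. v = u, so g < u.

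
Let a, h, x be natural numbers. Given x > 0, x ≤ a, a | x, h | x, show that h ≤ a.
From a | x and x > 0, a ≤ x. Since x ≤ a, x = a. Because h | x and x > 0, h ≤ x. Since x = a, h ≤ a.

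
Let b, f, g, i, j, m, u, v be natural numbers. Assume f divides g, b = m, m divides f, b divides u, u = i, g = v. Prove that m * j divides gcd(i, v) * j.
Because u = i and b divides u, b divides i. Since b = m, m divides i. From g = v and f divides g, f divides v. Because m divides f, m divides v. Since m divides i, m divides gcd(i, v). Then m * j divides gcd(i, v) * j.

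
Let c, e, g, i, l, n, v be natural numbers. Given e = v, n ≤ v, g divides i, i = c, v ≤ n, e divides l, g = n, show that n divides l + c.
Because v ≤ n and n ≤ v, v = n. From e = v, e = n. From e divides l, n divides l. i = c and g divides i, so g divides c. g = n, so n divides c. Since n divides l, n divides l + c.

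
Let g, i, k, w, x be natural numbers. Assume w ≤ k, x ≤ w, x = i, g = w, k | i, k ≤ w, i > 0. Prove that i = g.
Because k ≤ w and w ≤ k, k = w. k | i, so w | i. i > 0, so w ≤ i. x = i and x ≤ w, so i ≤ w. w ≤ i, so w = i. g = w, so g = i. Then i = g.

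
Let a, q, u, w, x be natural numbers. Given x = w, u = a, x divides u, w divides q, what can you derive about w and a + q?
w divides a + q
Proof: From u = a and x divides u, x divides a. x = w, so w divides a. Since w divides q, w divides a + q.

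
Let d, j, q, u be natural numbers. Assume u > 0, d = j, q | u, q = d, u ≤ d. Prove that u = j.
q = d and q | u, therefore d | u. u > 0, so d ≤ u. u ≤ d, so u = d. d = j, so u = j.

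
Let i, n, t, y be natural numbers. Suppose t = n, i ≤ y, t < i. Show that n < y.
t = n and t < i, hence n < i. i ≤ y, so n < y.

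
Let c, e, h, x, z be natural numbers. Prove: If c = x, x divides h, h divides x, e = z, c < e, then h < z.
Since x divides h and h divides x, x = h. c = x, so c = h. e = z and c < e, thus c < z. c = h, so h < z.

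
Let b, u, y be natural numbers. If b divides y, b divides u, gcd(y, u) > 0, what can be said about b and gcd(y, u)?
b ≤ gcd(y, u)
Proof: b divides y and b divides u, so b divides gcd(y, u). Because gcd(y, u) > 0, b ≤ gcd(y, u).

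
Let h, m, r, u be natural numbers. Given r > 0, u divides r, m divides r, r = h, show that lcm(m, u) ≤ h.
From m divides r and u divides r, lcm(m, u) divides r. Since r > 0, lcm(m, u) ≤ r. Since r = h, lcm(m, u) ≤ h.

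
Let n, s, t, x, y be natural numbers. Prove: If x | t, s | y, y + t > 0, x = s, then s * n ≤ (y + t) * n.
x = s and x | t, so s | t. s | y, so s | y + t. From y + t > 0, s ≤ y + t. Then s * n ≤ (y + t) * n.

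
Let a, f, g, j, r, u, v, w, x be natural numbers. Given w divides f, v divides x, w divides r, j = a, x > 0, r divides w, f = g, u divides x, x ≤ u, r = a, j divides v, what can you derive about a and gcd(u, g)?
a divides gcd(u, g)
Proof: From u divides x and x > 0, u ≤ x. x ≤ u, so x = u. From j divides v and v divides x, j divides x. j = a, so a divides x. From x = u, a divides u. w divides r and r divides w, so w = r. r = a, so w = a. w divides f, so a divides f. f = g, so a divides g. a divides u, so a divides gcd(u, g).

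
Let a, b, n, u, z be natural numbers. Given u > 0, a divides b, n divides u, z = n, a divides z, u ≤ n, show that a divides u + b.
From n divides u and u > 0, n ≤ u. Since u ≤ n, n = u. Since z = n, z = u. Because a divides z, a divides u. Since a divides b, a divides u + b.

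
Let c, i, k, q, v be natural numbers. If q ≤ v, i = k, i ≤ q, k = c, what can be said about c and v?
c ≤ v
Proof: i = k and k = c, hence i = c. i ≤ q and q ≤ v, so i ≤ v. From i = c, c ≤ v.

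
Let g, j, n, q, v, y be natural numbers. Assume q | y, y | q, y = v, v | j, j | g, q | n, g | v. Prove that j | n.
q | y and y | q, so q = y. Since y = v, q = v. j | g and g | v, hence j | v. v | j, so v = j. Since q = v, q = j. From q | n, j | n.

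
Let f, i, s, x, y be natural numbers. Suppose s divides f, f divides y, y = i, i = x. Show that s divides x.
y = i and i = x, therefore y = x. From s divides f and f divides y, s divides y. Because y = x, s divides x.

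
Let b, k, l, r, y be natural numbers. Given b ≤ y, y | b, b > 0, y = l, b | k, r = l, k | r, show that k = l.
From y | b and b > 0, y ≤ b. Since b ≤ y, b = y. y = l, so b = l. Since b | k, l | k. From r = l and k | r, k | l. l | k, so l = k. Then k = l.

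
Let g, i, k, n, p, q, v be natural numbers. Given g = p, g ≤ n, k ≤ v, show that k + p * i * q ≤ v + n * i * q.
Because g = p and g ≤ n, p ≤ n. By multiplying by a non-negative, p * i ≤ n * i. By multiplying by a non-negative, p * i * q ≤ n * i * q. k ≤ v, so k + p * i * q ≤ v + n * i * q.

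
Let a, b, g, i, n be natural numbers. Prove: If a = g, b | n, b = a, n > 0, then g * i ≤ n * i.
From b = a and b | n, a | n. Since n > 0, a ≤ n. Since a = g, g ≤ n. Then g * i ≤ n * i.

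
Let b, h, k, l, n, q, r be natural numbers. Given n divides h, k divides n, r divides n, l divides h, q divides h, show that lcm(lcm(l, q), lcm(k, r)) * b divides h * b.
l divides h and q divides h, so lcm(l, q) divides h. k divides n and r divides n, hence lcm(k, r) divides n. n divides h, so lcm(k, r) divides h. Since lcm(l, q) divides h, lcm(lcm(l, q), lcm(k, r)) divides h. Then lcm(lcm(l, q), lcm(k, r)) * b divides h * b.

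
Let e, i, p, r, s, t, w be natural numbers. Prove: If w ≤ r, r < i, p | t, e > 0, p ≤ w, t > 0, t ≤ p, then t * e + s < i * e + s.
From p | t and t > 0, p ≤ t. t ≤ p, so p = t. w ≤ r and r < i, thus w < i. p ≤ w, so p < i. p = t, so t < i. Since e > 0, t * e < i * e. Then t * e + s < i * e + s.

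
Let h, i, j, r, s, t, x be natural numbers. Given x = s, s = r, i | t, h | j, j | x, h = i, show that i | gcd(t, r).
x = s and s = r, therefore x = r. From h | j and j | x, h | x. Because x = r, h | r. From h = i, i | r. i | t, so i | gcd(t, r).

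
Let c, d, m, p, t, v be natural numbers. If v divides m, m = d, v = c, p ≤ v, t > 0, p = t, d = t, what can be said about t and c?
t = c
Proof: p = t and p ≤ v, hence t ≤ v. m = d and d = t, so m = t. Since v divides m, v divides t. t > 0, so v ≤ t. t ≤ v, so t = v. Since v = c, t = c.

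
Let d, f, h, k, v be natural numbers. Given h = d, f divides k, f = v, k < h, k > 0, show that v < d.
f divides k and k > 0, so f ≤ k. h = d and k < h, thus k < d. f ≤ k, so f < d. Since f = v, v < d.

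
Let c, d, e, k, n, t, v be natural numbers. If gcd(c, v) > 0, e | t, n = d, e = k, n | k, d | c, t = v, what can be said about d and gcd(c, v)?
d ≤ gcd(c, v)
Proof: From n = d and n | k, d | k. e = k and e | t, hence k | t. Since d | k, d | t. t = v, so d | v. d | c, so d | gcd(c, v). Since gcd(c, v) > 0, d ≤ gcd(c, v).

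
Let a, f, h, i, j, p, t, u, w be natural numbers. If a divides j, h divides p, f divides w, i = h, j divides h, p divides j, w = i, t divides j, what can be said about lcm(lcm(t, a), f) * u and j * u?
lcm(lcm(t, a), f) * u divides j * u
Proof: t divides j and a divides j, therefore lcm(t, a) divides j. w = i and i = h, therefore w = h. h divides p and p divides j, therefore h divides j. Since j divides h, h = j. w = h, so w = j. Since f divides w, f divides j. lcm(t, a) divides j, so lcm(lcm(t, a), f) divides j. Then lcm(lcm(t, a), f) * u divides j * u.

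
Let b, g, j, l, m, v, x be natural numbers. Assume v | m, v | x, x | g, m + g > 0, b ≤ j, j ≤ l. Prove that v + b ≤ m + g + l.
From v | x and x | g, v | g. v | m, so v | m + g. m + g > 0, so v ≤ m + g. b ≤ j and j ≤ l, so b ≤ l. Since v ≤ m + g, v + b ≤ m + g + l.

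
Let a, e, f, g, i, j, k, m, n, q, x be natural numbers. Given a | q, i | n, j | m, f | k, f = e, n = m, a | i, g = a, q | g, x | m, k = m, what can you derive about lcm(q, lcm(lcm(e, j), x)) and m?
lcm(q, lcm(lcm(e, j), x)) | m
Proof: Since g = a and q | g, q | a. Because a | q, a = q. From a | i and i | n, a | n. Since n = m, a | m. a = q, so q | m. k = m and f | k, hence f | m. f = e, so e | m. Since j | m, lcm(e, j) | m. x | m, so lcm(lcm(e, j), x) | m. q | m, so lcm(q, lcm(lcm(e, j), x)) | m.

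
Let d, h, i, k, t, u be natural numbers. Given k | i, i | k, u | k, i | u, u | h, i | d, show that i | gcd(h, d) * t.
Since k | i and i | k, k = i. u | k, so u | i. Since i | u, u = i. Since u | h, i | h. i | d, so i | gcd(h, d). Then i | gcd(h, d) * t.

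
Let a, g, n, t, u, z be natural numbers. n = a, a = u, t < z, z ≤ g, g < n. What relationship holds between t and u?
t < u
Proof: n = a and a = u, hence n = u. t < z and z ≤ g, therefore t < g. Because g < n, t < n. n = u, so t < u.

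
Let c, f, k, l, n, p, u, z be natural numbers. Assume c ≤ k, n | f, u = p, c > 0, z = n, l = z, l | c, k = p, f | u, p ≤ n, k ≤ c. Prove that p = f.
c ≤ k and k ≤ c, hence c = k. Because k = p, c = p. l = z and z = n, thus l = n. From l | c and c > 0, l ≤ c. From l = n, n ≤ c. Since c = p, n ≤ p. Since p ≤ n, n = p. n | f, so p | f. u = p and f | u, hence f | p. p | f, so p = f.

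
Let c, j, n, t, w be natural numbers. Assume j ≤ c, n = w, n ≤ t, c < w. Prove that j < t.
n = w and n ≤ t, therefore w ≤ t. c < w, so c < t. Since j ≤ c, j < t.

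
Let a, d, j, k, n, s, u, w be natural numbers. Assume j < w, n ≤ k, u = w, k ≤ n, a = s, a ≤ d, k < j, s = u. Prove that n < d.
k ≤ n and n ≤ k, therefore k = n. k < j and j < w, therefore k < w. k = n, so n < w. a = s and s = u, thus a = u. u = w, so a = w. Since a ≤ d, w ≤ d. From n < w, n < d.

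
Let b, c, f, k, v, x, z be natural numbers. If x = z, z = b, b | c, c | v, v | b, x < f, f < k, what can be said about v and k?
v < k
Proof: x = z and z = b, hence x = b. Since b | c and c | v, b | v. v | b, so b = v. x = b, so x = v. Because x < f and f < k, x < k. Since x = v, v < k.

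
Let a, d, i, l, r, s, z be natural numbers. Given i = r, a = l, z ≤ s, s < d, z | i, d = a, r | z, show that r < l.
i = r and z | i, so z | r. r | z, so z = r. d = a and a = l, therefore d = l. Since s < d, s < l. Since z ≤ s, z < l. Since z = r, r < l.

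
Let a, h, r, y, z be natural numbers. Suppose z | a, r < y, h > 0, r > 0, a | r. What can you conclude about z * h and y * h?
z * h < y * h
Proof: From z | a and a | r, z | r. Since r > 0, z ≤ r. r < y, so z < y. h > 0, so z * h < y * h.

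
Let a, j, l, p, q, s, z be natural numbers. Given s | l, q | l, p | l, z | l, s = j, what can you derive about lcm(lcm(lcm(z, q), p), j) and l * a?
lcm(lcm(lcm(z, q), p), j) | l * a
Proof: Because z | l and q | l, lcm(z, q) | l. p | l, so lcm(lcm(z, q), p) | l. s = j and s | l, hence j | l. Since lcm(lcm(z, q), p) | l, lcm(lcm(lcm(z, q), p), j) | l. Then lcm(lcm(lcm(z, q), p), j) | l * a.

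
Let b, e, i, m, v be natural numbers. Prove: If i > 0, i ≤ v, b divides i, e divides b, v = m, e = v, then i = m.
e divides b and b divides i, so e divides i. e = v, so v divides i. i > 0, so v ≤ i. Since i ≤ v, i = v. From v = m, i = m.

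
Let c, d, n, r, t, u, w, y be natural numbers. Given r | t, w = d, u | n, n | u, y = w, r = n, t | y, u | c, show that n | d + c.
Because r = n and r | t, n | t. From y = w and t | y, t | w. n | t, so n | w. w = d, so n | d. u | n and n | u, hence u = n. Since u | c, n | c. n | d, so n | d + c.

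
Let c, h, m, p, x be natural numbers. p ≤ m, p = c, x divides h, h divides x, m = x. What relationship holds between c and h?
c ≤ h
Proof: x divides h and h divides x, thus x = h. From m = x, m = h. p = c and p ≤ m, thus c ≤ m. Since m = h, c ≤ h.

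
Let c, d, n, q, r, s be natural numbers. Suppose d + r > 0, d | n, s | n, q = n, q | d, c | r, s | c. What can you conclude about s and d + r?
s ≤ d + r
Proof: q = n and q | d, hence n | d. Since d | n, n = d. Since s | n, s | d. Because s | c and c | r, s | r. From s | d, s | d + r. d + r > 0, so s ≤ d + r.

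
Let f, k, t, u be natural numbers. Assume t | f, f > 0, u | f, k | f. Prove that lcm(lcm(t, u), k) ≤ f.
t | f and u | f, thus lcm(t, u) | f. k | f, so lcm(lcm(t, u), k) | f. Since f > 0, lcm(lcm(t, u), k) ≤ f.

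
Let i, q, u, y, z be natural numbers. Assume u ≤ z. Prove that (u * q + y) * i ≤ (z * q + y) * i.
From u ≤ z, by multiplying by a non-negative, u * q ≤ z * q. Then u * q + y ≤ z * q + y. By multiplying by a non-negative, (u * q + y) * i ≤ (z * q + y) * i.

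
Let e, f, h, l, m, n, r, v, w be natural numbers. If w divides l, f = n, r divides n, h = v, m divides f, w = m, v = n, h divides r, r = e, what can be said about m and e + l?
m divides e + l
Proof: Since h = v and h divides r, v divides r. Since v = n, n divides r. Since r divides n, n = r. Since r = e, n = e. f = n and m divides f, thus m divides n. Since n = e, m divides e. Since w = m and w divides l, m divides l. Since m divides e, m divides e + l.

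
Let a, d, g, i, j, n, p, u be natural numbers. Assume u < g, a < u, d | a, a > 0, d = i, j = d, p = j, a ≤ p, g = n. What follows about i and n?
i < n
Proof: Since p = j and a ≤ p, a ≤ j. Since j = d, a ≤ d. d | a and a > 0, hence d ≤ a. From a ≤ d, a = d. Since d = i, a = i. Because a < u and u < g, a < g. g = n, so a < n. a = i, so i < n.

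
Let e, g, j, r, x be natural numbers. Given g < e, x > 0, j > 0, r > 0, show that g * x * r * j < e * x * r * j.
g < e and x > 0, therefore g * x < e * x. r > 0, so g * x * r < e * x * r. j > 0, so g * x * r * j < e * x * r * j.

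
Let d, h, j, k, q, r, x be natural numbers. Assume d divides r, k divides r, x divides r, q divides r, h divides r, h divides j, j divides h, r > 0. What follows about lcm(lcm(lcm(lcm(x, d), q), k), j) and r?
lcm(lcm(lcm(lcm(x, d), q), k), j) ≤ r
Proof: x divides r and d divides r, therefore lcm(x, d) divides r. q divides r, so lcm(lcm(x, d), q) divides r. Since k divides r, lcm(lcm(lcm(x, d), q), k) divides r. From h divides j and j divides h, h = j. Since h divides r, j divides r. Because lcm(lcm(lcm(x, d), q), k) divides r, lcm(lcm(lcm(lcm(x, d), q), k), j) divides r. r > 0, so lcm(lcm(lcm(lcm(x, d), q), k), j) ≤ r.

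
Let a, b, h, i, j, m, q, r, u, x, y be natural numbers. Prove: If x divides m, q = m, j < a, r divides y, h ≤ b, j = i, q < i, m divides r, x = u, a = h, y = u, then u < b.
m divides r and r divides y, hence m divides y. From y = u, m divides u. Because x = u and x divides m, u divides m. Since m divides u, m = u. Since q = m, q = u. Since q < i, u < i. a = h and j < a, therefore j < h. Since h ≤ b, j < b. From j = i, i < b. u < i, so u < b.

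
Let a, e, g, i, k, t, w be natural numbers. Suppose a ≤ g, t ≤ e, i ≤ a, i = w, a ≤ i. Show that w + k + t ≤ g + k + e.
a ≤ i and i ≤ a, therefore a = i. Since i = w, a = w. a ≤ g, so w ≤ g. Then w + k ≤ g + k. t ≤ e, so w + k + t ≤ g + k + e.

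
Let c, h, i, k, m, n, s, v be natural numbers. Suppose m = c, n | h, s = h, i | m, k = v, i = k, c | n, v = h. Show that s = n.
i = k and k = v, thus i = v. v = h, so i = h. m = c and i | m, thus i | c. Since c | n, i | n. i = h, so h | n. From n | h, h = n. Because s = h, s = n.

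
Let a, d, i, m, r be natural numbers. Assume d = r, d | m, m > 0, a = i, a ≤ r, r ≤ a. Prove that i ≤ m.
From r ≤ a and a ≤ r, r = a. a = i, so r = i. Since d = r and d | m, r | m. From m > 0, r ≤ m. r = i, so i ≤ m.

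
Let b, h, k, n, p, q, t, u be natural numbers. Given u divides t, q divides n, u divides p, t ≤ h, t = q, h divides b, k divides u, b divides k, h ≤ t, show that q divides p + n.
Since h ≤ t and t ≤ h, h = t. Because h divides b and b divides k, h divides k. Since k divides u, h divides u. Since h = t, t divides u. u divides t, so u = t. t = q, so u = q. Since u divides p, q divides p. q divides n, so q divides p + n.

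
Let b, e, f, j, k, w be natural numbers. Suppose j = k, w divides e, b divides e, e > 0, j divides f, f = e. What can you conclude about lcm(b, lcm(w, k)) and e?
lcm(b, lcm(w, k)) ≤ e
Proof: j = k and j divides f, thus k divides f. f = e, so k divides e. w divides e, so lcm(w, k) divides e. b divides e, so lcm(b, lcm(w, k)) divides e. From e > 0, lcm(b, lcm(w, k)) ≤ e.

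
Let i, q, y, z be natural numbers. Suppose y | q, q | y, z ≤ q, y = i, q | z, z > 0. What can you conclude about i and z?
i = z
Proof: From q | z and z > 0, q ≤ z. Since z ≤ q, z = q. q | y and y | q, so q = y. Since z = q, z = y. y = i, so z = i. Then i = z.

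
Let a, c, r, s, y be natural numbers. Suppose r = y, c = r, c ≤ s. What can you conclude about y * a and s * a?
y * a ≤ s * a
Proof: c = r and r = y, therefore c = y. Since c ≤ s, y ≤ s. Then y * a ≤ s * a.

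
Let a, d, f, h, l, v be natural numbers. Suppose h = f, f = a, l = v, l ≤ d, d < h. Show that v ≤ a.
h = f and f = a, therefore h = a. l ≤ d and d < h, hence l < h. l = v, so v < h. h = a, so v < a. Then v ≤ a.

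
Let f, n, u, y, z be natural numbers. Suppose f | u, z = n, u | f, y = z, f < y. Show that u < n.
y = z and z = n, thus y = n. Because f | u and u | f, f = u. Since f < y, u < y. Since y = n, u < n.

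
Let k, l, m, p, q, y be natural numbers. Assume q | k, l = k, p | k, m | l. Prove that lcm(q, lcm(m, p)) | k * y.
Since l = k and m | l, m | k. p | k, so lcm(m, p) | k. q | k, so lcm(q, lcm(m, p)) | k. Then lcm(q, lcm(m, p)) | k * y.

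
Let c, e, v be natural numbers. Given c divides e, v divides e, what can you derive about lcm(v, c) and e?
lcm(v, c) divides e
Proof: v divides e and c divides e. Because lcm divides any common multiple, lcm(v, c) divides e.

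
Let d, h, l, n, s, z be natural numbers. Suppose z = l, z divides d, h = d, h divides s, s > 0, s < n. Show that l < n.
Since h = d and h divides s, d divides s. Since z divides d, z divides s. Since s > 0, z ≤ s. z = l, so l ≤ s. Since s < n, l < n.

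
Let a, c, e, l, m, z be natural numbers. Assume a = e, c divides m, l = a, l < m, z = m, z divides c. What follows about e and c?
e < c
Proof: l = a and a = e, so l = e. Because z = m and z divides c, m divides c. From c divides m, m = c. Since l < m, l < c. Since l = e, e < c.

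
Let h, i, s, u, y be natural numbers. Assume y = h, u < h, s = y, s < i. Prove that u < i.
From s = y and y = h, s = h. s < i, so h < i. Since u < h, u < i.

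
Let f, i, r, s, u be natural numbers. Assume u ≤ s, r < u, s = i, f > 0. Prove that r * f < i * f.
r < u and u ≤ s, thus r < s. s = i, so r < i. f > 0, so r * f < i * f.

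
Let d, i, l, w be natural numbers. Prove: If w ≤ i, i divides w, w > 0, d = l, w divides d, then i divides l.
i divides w and w > 0, therefore i ≤ w. w ≤ i, so w = i. d = l and w divides d, so w divides l. w = i, so i divides l.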